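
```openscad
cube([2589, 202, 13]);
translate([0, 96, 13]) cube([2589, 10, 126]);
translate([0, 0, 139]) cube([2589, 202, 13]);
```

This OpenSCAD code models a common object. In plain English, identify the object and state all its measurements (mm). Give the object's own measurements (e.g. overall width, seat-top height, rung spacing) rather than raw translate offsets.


An I-beam lying along x, 2589 mm long. Overall section height 152 mm. Two flanges 202 mm wide (y) and 13 mm thick, one on the floor and one at the top; a web 10 mm thick runs between them, centred on the flange width.


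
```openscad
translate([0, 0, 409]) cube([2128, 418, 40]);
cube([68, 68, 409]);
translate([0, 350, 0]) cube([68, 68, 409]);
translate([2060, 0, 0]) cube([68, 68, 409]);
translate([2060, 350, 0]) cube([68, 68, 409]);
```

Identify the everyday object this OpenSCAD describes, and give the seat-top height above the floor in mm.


A bench. The seat-top height is 449 mm.

A long slab on four corner posts — a bench. The slab sits at z = 409 with thickness 40, so the top is 409 + 40 = 449 mm.


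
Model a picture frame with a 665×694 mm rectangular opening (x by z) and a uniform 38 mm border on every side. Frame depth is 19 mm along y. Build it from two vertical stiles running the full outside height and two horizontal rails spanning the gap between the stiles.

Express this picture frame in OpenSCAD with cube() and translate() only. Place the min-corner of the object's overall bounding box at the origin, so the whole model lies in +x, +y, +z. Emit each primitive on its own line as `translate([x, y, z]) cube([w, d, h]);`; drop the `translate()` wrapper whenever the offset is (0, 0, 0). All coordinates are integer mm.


cube([38, 19, 770]);
translate([703, 0, 0]) cube([38, 19, 770]);
translate([38, 0, 0]) cube([665, 19, 38]);
translate([38, 0, 732]) cube([665, 19, 38]);


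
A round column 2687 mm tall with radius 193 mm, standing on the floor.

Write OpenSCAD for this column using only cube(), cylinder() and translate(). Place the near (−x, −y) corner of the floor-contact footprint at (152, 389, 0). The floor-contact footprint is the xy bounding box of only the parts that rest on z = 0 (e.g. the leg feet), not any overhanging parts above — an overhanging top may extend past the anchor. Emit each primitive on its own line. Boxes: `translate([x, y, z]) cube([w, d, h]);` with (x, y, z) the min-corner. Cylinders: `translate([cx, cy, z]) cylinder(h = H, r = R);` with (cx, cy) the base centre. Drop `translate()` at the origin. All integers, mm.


translate([345, 582, 0]) cylinder(h = 2687, r = 193);


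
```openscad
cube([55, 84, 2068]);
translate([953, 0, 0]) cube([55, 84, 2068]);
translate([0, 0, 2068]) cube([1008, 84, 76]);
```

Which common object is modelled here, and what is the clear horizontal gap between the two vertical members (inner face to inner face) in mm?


A door frame. The clear opening width is 898 mm.

Two 2068 mm tall posts with a header on top — a door frame. The left jamb is 55 mm wide at x = 0; the right jamb starts at x = 953. The clear opening is 953 − 55 = 898 mm.


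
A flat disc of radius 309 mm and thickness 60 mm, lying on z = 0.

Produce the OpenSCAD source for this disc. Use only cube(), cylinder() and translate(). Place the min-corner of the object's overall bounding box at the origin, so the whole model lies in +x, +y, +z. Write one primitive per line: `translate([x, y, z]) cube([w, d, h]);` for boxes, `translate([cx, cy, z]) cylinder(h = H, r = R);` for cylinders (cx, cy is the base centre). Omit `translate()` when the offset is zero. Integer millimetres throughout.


translate([309, 309, 0]) cylinder(h = 60, r = 309);


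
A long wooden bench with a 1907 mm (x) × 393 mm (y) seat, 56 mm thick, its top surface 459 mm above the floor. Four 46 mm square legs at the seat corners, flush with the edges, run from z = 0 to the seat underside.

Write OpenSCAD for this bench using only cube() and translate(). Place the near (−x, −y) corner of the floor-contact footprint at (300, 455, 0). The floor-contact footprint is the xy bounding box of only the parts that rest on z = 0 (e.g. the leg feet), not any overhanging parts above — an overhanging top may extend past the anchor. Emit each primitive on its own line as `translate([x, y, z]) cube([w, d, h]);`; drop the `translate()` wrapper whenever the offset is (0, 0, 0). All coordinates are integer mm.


// leg_h = 459 − 56 = 403
translate([300, 455, 403]) cube([1907, 393, 56]);
translate([300, 455, 0]) cube([46, 46, 403]);
translate([300, 802, 0]) cube([46, 46, 403]);
translate([2161, 455, 0]) cube([46, 46, 403]);
translate([2161, 802, 0]) cube([46, 46, 403]);


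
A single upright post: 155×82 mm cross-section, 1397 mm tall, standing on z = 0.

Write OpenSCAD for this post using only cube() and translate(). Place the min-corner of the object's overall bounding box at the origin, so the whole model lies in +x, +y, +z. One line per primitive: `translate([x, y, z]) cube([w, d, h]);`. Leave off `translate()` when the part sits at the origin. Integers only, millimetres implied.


cube([155, 82, 1397]);


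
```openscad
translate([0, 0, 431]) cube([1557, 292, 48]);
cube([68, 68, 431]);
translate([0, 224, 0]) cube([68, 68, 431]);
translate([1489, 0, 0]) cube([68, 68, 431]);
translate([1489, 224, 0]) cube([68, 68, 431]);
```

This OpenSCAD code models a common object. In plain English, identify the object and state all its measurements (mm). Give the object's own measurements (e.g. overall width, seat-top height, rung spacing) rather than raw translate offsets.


A bench: a 1557×292 mm seat slab, 48 mm thick, top at z = 479 mm, on four 68×68 mm square legs flush with the seat corners and standing on z = 0.


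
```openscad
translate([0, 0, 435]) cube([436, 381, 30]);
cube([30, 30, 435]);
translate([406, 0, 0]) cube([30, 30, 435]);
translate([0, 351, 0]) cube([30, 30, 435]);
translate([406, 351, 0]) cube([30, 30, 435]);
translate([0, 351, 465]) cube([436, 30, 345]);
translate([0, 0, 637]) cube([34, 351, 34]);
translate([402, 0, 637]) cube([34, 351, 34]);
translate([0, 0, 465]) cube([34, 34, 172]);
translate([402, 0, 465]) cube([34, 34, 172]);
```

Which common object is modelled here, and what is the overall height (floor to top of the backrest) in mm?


A chair. The overall height is 810 mm.

A slab on four corner posts with a tall panel at the back — a chair. The seat slab sits at z = 435 with thickness 30, and the 345 mm backrest starts at the seat top, so the overall height is 435 + 30 + 345 = 810 mm.


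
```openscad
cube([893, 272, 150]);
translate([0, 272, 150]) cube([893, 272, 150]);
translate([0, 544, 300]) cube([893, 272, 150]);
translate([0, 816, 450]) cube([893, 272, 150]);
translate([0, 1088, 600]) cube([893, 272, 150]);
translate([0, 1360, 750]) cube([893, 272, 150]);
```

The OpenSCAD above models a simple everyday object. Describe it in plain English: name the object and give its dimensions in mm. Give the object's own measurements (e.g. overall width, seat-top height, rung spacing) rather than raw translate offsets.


A straight staircase of 6 solid steps. Each step is 893 mm wide (x), 272 mm deep (y, the going) and 150 mm tall (the rise). The first step rests on the floor; each subsequent step sits one going further in +y and one rise higher in +z, directly behind and above the previous step with no overlap.


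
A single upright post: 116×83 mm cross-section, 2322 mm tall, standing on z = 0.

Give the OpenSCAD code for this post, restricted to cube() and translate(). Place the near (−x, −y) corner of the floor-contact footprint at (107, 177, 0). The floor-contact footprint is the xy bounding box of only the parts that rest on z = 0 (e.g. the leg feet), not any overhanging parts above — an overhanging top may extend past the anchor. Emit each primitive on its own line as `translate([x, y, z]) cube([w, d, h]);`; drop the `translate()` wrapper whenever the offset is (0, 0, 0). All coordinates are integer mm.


translate([107, 177, 0]) cube([116, 83, 2322]);


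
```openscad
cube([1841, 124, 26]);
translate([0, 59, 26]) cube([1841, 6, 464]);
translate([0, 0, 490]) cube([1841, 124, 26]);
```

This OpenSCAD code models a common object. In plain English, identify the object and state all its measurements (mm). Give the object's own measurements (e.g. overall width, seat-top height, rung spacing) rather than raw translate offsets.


An I-beam lying along x, 1841 mm long. Overall section height 516 mm. Two flanges 124 mm wide (y) and 26 mm thick, one on the floor and one at the top; a web 6 mm thick runs between them, centred on the flange width.


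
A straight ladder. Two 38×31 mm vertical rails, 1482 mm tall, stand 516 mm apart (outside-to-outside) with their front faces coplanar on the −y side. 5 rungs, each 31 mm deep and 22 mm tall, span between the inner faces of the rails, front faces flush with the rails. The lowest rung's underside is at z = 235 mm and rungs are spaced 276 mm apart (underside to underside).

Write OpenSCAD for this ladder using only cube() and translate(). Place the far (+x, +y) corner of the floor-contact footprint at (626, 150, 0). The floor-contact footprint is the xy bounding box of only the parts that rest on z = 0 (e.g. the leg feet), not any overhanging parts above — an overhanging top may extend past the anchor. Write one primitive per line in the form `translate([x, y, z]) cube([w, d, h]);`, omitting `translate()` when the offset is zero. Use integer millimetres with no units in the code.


translate([110, 119, 0]) cube([38, 31, 1482]);
translate([588, 119, 0]) cube([38, 31, 1482]);
translate([148, 119, 235]) cube([440, 31, 22]);
translate([148, 119, 511]) cube([440, 31, 22]);
translate([148, 119, 787]) cube([440, 31, 22]);
translate([148, 119, 1063]) cube([440, 31, 22]);
translate([148, 119, 1339]) cube([440, 31, 22]);


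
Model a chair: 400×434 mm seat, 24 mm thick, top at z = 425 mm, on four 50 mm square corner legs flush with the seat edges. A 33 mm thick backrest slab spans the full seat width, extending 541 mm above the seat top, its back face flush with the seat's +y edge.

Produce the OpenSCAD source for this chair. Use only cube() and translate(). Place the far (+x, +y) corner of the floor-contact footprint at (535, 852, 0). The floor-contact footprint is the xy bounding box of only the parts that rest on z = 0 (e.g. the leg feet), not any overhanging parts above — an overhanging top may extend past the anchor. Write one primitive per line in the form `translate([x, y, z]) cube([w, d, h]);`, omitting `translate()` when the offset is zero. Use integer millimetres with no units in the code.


translate([135, 418, 401]) cube([400, 434, 24]);
translate([135, 418, 0]) cube([50, 50, 401]);
translate([485, 418, 0]) cube([50, 50, 401]);
translate([135, 802, 0]) cube([50, 50, 401]);
translate([485, 802, 0]) cube([50, 50, 401]);
translate([135, 819, 425]) cube([400, 33, 541]);


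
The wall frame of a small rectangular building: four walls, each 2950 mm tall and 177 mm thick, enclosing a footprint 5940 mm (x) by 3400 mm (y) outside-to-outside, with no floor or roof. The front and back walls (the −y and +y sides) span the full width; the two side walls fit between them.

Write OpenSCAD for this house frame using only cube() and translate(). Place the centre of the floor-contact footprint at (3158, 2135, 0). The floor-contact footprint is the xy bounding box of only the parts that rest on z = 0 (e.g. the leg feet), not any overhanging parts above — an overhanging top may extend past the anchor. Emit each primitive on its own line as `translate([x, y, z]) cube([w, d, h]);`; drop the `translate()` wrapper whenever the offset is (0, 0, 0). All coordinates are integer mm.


translate([188, 435, 0]) cube([5940, 177, 2950]);
translate([188, 3658, 0]) cube([5940, 177, 2950]);
translate([188, 612, 0]) cube([177, 3046, 2950]);
translate([5951, 612, 0]) cube([177, 3046, 2950]);


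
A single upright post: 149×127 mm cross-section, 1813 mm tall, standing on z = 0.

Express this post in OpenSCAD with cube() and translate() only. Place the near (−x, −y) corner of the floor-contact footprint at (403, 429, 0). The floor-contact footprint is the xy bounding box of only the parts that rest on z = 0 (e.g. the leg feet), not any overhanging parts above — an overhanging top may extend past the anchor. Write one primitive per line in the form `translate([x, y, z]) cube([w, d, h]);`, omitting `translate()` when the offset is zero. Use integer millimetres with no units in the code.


translate([403, 429, 0]) cube([149, 127, 1813]);


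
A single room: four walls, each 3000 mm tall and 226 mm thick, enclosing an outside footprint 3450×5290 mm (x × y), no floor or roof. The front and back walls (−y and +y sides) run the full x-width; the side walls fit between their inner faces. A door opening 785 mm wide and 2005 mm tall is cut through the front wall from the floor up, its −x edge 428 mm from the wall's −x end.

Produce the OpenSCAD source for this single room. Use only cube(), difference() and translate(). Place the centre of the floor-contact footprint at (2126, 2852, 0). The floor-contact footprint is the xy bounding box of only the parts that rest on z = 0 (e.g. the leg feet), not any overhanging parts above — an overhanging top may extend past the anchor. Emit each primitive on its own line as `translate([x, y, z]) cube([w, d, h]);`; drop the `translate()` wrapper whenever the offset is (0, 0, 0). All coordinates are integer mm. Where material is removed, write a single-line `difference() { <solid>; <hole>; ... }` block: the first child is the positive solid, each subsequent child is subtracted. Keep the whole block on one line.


difference() { translate([401, 207, 0]) cube([3450, 226, 3000]); translate([829, 207, 0]) cube([785, 226, 2005]); }
translate([401, 5271, 0]) cube([3450, 226, 3000]);
translate([401, 433, 0]) cube([226, 4838, 3000]);
translate([3625, 433, 0]) cube([226, 4838, 3000]);


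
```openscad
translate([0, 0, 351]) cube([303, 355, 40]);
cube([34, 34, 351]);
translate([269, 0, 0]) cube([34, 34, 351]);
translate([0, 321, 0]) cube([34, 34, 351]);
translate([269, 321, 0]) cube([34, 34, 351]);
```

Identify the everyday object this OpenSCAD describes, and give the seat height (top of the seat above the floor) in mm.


A stool. The seat height is 391 mm.

A 303×355×40 slab at z = 351 on four corner posts — a stool. The seat top is 351 + 40 = 391 mm.


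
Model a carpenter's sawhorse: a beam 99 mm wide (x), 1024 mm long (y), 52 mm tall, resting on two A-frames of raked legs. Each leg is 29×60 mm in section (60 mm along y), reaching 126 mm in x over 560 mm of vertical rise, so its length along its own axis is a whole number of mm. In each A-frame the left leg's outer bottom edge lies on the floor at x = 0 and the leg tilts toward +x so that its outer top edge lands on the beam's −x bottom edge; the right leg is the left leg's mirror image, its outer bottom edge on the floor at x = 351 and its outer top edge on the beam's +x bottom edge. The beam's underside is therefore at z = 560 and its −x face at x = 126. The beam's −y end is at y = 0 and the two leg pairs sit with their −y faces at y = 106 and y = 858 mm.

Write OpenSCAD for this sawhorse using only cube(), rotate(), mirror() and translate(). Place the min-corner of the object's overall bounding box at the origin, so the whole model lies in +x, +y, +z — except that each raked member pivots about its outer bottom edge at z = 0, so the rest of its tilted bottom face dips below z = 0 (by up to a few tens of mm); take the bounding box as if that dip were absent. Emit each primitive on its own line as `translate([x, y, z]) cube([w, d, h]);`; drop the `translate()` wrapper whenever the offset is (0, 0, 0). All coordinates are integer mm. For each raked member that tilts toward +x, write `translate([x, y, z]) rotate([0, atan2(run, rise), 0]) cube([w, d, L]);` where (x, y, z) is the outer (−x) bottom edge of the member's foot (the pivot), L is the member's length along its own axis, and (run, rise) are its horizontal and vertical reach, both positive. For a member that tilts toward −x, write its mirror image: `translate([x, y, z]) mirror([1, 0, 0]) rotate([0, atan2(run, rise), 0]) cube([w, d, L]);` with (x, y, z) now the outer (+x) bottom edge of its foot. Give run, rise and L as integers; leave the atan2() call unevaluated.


translate([126, 0, 560]) cube([99, 1024, 52]);
translate([0, 106, 0]) rotate([0, atan2(126, 560), 0]) cube([29, 60, 574]);
translate([351, 106, 0]) mirror([1, 0, 0]) rotate([0, atan2(126, 560), 0]) cube([29, 60, 574]);
translate([0, 858, 0]) rotate([0, atan2(126, 560), 0]) cube([29, 60, 574]);
translate([351, 858, 0]) mirror([1, 0, 0]) rotate([0, atan2(126, 560), 0]) cube([29, 60, 574]);


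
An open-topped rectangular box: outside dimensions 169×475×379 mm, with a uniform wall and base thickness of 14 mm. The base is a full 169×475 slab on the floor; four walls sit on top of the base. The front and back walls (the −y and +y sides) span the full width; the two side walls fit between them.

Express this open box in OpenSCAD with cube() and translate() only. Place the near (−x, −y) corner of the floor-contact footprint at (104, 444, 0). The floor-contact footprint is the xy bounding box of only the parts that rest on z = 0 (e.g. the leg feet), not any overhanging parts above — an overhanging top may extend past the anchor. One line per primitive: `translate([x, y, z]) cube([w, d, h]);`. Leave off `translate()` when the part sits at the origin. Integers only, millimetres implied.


translate([104, 444, 0]) cube([169, 475, 14]);
translate([104, 444, 14]) cube([169, 14, 365]);
translate([104, 905, 14]) cube([169, 14, 365]);
translate([104, 458, 14]) cube([14, 447, 365]);
translate([259, 458, 14]) cube([14, 447, 365]);


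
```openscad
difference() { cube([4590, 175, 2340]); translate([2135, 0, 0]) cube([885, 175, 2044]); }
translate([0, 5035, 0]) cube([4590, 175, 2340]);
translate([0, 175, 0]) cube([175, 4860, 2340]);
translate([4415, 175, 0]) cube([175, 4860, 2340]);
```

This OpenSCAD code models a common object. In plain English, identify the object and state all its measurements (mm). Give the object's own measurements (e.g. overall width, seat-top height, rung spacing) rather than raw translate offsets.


A single room: four walls, each 2340 mm tall and 175 mm thick, enclosing an outside footprint 4590×5210 mm (x × y), no floor or roof. The front and back walls (−y and +y sides) run the full x-width; the side walls fit between their inner faces. A door opening 885 mm wide and 2044 mm tall is cut through the front wall from the floor up, its −x edge 2135 mm from the wall's −x end.


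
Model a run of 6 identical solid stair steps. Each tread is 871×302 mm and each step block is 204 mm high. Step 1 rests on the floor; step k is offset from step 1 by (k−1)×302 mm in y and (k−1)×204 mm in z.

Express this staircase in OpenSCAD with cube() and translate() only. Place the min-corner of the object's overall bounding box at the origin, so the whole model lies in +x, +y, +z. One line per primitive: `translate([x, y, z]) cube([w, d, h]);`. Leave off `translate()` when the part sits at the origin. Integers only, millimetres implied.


cube([871, 302, 204]);
translate([0, 302, 204]) cube([871, 302, 204]);
translate([0, 604, 408]) cube([871, 302, 204]);
translate([0, 906, 612]) cube([871, 302, 204]);
translate([0, 1208, 816]) cube([871, 302, 204]);
translate([0, 1510, 1020]) cube([871, 302, 204]);


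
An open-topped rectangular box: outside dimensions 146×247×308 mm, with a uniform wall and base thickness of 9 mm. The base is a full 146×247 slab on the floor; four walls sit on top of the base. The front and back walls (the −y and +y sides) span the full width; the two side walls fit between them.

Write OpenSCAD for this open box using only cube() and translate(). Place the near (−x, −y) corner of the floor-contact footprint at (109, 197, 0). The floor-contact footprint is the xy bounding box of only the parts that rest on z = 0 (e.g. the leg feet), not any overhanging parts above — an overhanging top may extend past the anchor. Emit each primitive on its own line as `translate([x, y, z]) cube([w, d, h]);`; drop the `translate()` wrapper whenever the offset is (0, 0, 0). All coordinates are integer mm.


translate([109, 197, 0]) cube([146, 247, 9]);
translate([109, 197, 9]) cube([146, 9, 299]);
translate([109, 435, 9]) cube([146, 9, 299]);
translate([109, 206, 9]) cube([9, 229, 299]);
translate([246, 206, 9]) cube([9, 229, 299]);


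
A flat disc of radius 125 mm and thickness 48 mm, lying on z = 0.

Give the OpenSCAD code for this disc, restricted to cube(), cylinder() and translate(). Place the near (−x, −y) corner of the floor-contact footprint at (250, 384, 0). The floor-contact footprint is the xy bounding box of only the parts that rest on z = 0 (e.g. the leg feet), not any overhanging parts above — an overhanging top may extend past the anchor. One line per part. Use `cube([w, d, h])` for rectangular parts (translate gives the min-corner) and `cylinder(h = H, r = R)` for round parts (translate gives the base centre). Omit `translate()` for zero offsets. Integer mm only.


translate([375, 509, 0]) cylinder(h = 48, r = 125);


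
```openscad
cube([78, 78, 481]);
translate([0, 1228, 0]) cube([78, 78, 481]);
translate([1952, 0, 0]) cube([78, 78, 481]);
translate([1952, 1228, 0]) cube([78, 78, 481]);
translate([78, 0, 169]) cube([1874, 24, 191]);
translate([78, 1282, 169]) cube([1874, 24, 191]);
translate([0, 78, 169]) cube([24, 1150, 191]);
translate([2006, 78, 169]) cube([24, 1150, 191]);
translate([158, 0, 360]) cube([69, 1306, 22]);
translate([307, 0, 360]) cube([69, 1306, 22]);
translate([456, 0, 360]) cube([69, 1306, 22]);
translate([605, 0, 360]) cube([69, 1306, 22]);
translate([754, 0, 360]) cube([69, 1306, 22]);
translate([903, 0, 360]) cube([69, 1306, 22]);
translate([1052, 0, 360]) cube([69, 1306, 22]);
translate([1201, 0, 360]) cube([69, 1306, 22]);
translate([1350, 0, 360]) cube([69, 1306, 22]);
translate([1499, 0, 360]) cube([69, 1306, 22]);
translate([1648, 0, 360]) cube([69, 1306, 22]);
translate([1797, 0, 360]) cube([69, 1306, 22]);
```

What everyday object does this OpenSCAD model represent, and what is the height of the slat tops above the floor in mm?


A bed frame. The slat-top height is 382 mm.

Four posts, four rails, and a row of slats — a bed frame. Slats sit on the rails at z = 169 + 191 = 360; with slat thickness 22, the top is 382 mm.


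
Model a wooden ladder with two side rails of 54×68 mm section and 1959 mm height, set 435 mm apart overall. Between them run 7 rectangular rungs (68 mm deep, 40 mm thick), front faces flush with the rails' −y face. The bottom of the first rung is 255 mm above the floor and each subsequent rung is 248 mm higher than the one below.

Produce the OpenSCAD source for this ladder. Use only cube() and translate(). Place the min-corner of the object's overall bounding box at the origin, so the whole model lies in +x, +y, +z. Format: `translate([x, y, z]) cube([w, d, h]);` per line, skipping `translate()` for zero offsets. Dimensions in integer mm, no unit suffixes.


cube([54, 68, 1959]);
translate([381, 0, 0]) cube([54, 68, 1959]);
translate([54, 0, 255]) cube([327, 68, 40]);
translate([54, 0, 503]) cube([327, 68, 40]);
translate([54, 0, 751]) cube([327, 68, 40]);
translate([54, 0, 999]) cube([327, 68, 40]);
translate([54, 0, 1247]) cube([327, 68, 40]);
translate([54, 0, 1495]) cube([327, 68, 40]);
translate([54, 0, 1743]) cube([327, 68, 40]);


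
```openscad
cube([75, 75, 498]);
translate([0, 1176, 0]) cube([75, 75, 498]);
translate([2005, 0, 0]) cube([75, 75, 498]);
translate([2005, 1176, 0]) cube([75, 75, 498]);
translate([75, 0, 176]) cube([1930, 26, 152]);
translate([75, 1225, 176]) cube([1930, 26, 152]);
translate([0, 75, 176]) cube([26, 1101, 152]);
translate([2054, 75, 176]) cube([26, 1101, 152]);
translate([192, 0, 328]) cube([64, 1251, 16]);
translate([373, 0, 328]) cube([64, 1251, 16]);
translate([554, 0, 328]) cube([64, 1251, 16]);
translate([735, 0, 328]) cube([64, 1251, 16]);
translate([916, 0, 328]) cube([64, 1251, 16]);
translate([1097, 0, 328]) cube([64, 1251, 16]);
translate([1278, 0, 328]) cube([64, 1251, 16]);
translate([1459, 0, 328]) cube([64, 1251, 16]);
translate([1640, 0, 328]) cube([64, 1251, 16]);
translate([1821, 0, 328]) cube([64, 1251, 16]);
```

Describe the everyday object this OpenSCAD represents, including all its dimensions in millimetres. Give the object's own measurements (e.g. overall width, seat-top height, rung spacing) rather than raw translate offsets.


A bed frame 2080 mm long (x) by 1251 mm wide (y). Four 75×75 mm corner posts, 498 mm tall, at the corners of the footprint. Four rails of 26 mm thickness and 152 mm height run between adjacent posts with their undersides at z = 176 mm, their outer faces flush with the outside of the frame (the two x-running rails run between the posts' inner faces; the two y-running rails run between the posts' inner faces). 10 slats, each 64 mm wide (x) and 16 mm thick, lie across the top of the two x-running rails, running the full 1251 mm width of the frame in y; along x they sit between the end posts with a 117 mm gap after the −x posts and between neighbouring slats, leaving 120 mm before the +x posts.


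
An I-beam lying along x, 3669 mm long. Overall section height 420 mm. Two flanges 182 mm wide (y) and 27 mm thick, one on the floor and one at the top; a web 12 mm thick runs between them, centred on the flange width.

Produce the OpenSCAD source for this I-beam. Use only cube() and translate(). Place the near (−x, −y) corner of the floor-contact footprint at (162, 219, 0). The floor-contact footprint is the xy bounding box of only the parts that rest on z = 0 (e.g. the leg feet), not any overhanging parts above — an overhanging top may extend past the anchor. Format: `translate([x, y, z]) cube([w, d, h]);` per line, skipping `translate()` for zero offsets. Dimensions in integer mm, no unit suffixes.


translate([162, 219, 0]) cube([3669, 182, 27]);
translate([162, 304, 27]) cube([3669, 12, 366]);
translate([162, 219, 393]) cube([3669, 182, 27]);


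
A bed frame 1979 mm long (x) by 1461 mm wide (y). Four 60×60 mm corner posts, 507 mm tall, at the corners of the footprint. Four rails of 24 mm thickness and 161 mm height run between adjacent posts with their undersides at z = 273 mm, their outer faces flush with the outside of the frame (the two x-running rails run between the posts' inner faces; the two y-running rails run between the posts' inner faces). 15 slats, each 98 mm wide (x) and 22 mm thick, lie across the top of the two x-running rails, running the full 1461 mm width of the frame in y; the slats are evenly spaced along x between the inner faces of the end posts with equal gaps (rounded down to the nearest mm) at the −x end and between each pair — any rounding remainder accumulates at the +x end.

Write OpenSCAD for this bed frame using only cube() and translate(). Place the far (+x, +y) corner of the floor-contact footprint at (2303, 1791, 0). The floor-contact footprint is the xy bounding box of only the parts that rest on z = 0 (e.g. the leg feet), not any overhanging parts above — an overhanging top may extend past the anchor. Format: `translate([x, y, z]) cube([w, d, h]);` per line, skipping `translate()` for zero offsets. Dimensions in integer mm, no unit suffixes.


translate([324, 330, 0]) cube([60, 60, 507]);
translate([324, 1731, 0]) cube([60, 60, 507]);
translate([2243, 330, 0]) cube([60, 60, 507]);
translate([2243, 1731, 0]) cube([60, 60, 507]);
translate([384, 330, 273]) cube([1859, 24, 161]);
translate([384, 1767, 273]) cube([1859, 24, 161]);
translate([324, 390, 273]) cube([24, 1341, 161]);
translate([2279, 390, 273]) cube([24, 1341, 161]);
translate([408, 330, 434]) cube([98, 1461, 22]);
translate([530, 330, 434]) cube([98, 1461, 22]);
translate([652, 330, 434]) cube([98, 1461, 22]);
translate([774, 330, 434]) cube([98, 1461, 22]);
translate([896, 330, 434]) cube([98, 1461, 22]);
translate([1018, 330, 434]) cube([98, 1461, 22]);
translate([1140, 330, 434]) cube([98, 1461, 22]);
translate([1262, 330, 434]) cube([98, 1461, 22]);
translate([1384, 330, 434]) cube([98, 1461, 22]);
translate([1506, 330, 434]) cube([98, 1461, 22]);
translate([1628, 330, 434]) cube([98, 1461, 22]);
translate([1750, 330, 434]) cube([98, 1461, 22]);
translate([1872, 330, 434]) cube([98, 1461, 22]);
translate([1994, 330, 434]) cube([98, 1461, 22]);
translate([2116, 330, 434]) cube([98, 1461, 22]);


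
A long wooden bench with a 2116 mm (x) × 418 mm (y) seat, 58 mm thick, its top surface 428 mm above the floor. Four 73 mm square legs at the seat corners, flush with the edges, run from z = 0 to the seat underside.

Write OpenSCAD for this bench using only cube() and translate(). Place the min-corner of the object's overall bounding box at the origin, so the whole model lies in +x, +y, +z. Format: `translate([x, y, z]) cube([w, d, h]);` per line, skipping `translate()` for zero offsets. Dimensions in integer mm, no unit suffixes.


translate([0, 0, 370]) cube([2116, 418, 58]);
cube([73, 73, 370]);
translate([0, 345, 0]) cube([73, 73, 370]);
translate([2043, 0, 0]) cube([73, 73, 370]);
translate([2043, 345, 0]) cube([73, 73, 370]);


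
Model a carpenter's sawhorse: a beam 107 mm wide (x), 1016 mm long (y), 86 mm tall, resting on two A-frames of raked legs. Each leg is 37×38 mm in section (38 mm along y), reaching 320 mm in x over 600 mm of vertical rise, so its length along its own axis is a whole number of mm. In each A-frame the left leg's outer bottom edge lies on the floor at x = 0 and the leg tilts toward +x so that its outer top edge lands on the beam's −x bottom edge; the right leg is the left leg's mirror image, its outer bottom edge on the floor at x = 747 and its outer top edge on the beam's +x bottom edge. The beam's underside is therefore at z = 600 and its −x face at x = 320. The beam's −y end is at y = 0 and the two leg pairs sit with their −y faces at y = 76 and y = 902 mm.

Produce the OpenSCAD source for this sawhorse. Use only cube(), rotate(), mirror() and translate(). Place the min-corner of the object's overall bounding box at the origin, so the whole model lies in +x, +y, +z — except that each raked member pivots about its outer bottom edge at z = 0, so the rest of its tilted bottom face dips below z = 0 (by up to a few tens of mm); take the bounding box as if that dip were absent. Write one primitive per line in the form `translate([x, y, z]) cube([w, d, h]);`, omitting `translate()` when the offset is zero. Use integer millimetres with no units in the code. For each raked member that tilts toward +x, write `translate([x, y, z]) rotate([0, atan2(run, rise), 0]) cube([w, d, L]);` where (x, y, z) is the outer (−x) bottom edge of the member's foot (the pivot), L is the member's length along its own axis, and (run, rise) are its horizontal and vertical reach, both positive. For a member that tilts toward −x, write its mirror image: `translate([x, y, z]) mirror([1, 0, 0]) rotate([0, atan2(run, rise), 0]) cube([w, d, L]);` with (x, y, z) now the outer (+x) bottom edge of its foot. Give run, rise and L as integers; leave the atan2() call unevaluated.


translate([320, 0, 600]) cube([107, 1016, 86]);
translate([0, 76, 0]) rotate([0, atan2(320, 600), 0]) cube([37, 38, 680]);
translate([747, 76, 0]) mirror([1, 0, 0]) rotate([0, atan2(320, 600), 0]) cube([37, 38, 680]);
translate([0, 902, 0]) rotate([0, atan2(320, 600), 0]) cube([37, 38, 680]);
translate([747, 902, 0]) mirror([1, 0, 0]) rotate([0, atan2(320, 600), 0]) cube([37, 38, 680]);


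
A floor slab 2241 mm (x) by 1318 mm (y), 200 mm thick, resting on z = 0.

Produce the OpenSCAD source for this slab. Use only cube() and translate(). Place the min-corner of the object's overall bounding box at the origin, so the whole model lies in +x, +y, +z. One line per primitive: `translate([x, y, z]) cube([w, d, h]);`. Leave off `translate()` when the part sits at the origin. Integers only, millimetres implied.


cube([2241, 1318, 200]);


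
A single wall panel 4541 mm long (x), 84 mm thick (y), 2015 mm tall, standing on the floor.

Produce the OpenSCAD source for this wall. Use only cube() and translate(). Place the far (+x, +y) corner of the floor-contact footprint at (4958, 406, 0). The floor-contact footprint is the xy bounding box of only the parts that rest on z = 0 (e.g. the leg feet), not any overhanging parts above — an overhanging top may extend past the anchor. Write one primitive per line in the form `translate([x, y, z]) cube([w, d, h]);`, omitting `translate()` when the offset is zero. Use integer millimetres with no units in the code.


translate([417, 322, 0]) cube([4541, 84, 2015]);


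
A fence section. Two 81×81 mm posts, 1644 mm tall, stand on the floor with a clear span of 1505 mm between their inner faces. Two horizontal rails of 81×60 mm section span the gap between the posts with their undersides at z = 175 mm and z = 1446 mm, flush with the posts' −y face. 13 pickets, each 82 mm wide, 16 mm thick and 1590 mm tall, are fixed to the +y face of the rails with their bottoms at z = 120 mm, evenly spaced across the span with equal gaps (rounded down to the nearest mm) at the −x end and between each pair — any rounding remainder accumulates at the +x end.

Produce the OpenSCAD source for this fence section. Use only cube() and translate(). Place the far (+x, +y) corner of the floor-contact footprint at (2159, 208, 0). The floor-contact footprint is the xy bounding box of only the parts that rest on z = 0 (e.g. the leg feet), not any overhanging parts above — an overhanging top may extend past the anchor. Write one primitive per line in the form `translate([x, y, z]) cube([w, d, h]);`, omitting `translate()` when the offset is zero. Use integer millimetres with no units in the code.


translate([492, 127, 0]) cube([81, 81, 1644]);
translate([2078, 127, 0]) cube([81, 81, 1644]);
translate([573, 127, 175]) cube([1505, 81, 60]);
translate([573, 127, 1446]) cube([1505, 81, 60]);
translate([604, 208, 120]) cube([82, 16, 1590]);
translate([717, 208, 120]) cube([82, 16, 1590]);
translate([830, 208, 120]) cube([82, 16, 1590]);
translate([943, 208, 120]) cube([82, 16, 1590]);
translate([1056, 208, 120]) cube([82, 16, 1590]);
translate([1169, 208, 120]) cube([82, 16, 1590]);
translate([1282, 208, 120]) cube([82, 16, 1590]);
translate([1395, 208, 120]) cube([82, 16, 1590]);
translate([1508, 208, 120]) cube([82, 16, 1590]);
translate([1621, 208, 120]) cube([82, 16, 1590]);
translate([1734, 208, 120]) cube([82, 16, 1590]);
translate([1847, 208, 120]) cube([82, 16, 1590]);
translate([1960, 208, 120]) cube([82, 16, 1590]);


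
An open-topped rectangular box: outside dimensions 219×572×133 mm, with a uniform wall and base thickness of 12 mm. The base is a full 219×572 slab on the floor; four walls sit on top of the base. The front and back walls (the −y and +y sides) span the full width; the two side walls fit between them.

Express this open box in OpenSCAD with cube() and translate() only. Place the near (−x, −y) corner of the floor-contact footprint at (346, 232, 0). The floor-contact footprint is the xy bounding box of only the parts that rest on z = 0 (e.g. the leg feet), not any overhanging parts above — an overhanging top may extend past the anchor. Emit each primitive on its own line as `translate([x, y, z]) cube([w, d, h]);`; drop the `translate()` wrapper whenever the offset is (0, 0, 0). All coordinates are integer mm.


translate([346, 232, 0]) cube([219, 572, 12]);
translate([346, 232, 12]) cube([219, 12, 121]);
translate([346, 792, 12]) cube([219, 12, 121]);
translate([346, 244, 12]) cube([12, 548, 121]);
translate([553, 244, 12]) cube([12, 548, 121]);


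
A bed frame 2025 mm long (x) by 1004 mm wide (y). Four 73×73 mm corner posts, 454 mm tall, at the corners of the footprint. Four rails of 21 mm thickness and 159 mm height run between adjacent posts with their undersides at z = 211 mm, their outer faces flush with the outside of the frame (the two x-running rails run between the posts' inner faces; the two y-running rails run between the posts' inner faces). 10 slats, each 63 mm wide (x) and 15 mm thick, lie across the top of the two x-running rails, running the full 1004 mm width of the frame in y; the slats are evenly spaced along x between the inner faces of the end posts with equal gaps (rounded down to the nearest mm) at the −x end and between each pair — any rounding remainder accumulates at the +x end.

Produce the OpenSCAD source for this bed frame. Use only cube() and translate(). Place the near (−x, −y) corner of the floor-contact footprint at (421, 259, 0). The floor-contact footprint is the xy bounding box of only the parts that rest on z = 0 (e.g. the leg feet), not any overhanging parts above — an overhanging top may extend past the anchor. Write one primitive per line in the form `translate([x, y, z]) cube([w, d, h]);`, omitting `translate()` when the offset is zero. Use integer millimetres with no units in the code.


translate([421, 259, 0]) cube([73, 73, 454]);
translate([421, 1190, 0]) cube([73, 73, 454]);
translate([2373, 259, 0]) cube([73, 73, 454]);
translate([2373, 1190, 0]) cube([73, 73, 454]);
translate([494, 259, 211]) cube([1879, 21, 159]);
translate([494, 1242, 211]) cube([1879, 21, 159]);
translate([421, 332, 211]) cube([21, 858, 159]);
translate([2425, 332, 211]) cube([21, 858, 159]);
translate([607, 259, 370]) cube([63, 1004, 15]);
translate([783, 259, 370]) cube([63, 1004, 15]);
translate([959, 259, 370]) cube([63, 1004, 15]);
translate([1135, 259, 370]) cube([63, 1004, 15]);
translate([1311, 259, 370]) cube([63, 1004, 15]);
translate([1487, 259, 370]) cube([63, 1004, 15]);
translate([1663, 259, 370]) cube([63, 1004, 15]);
translate([1839, 259, 370]) cube([63, 1004, 15]);
translate([2015, 259, 370]) cube([63, 1004, 15]);
translate([2191, 259, 370]) cube([63, 1004, 15]);


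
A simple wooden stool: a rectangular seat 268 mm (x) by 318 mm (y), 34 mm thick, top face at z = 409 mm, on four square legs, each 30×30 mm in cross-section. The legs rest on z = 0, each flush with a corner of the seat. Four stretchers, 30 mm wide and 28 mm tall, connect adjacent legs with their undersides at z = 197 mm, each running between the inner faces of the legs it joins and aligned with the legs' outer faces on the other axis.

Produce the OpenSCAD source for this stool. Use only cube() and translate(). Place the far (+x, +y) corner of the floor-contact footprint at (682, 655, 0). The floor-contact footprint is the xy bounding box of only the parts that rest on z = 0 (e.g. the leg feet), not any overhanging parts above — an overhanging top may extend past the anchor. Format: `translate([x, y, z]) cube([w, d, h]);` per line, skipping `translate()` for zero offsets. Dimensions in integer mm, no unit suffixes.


translate([414, 337, 375]) cube([268, 318, 34]);
translate([414, 337, 0]) cube([30, 30, 375]);
translate([652, 337, 0]) cube([30, 30, 375]);
translate([414, 625, 0]) cube([30, 30, 375]);
translate([652, 625, 0]) cube([30, 30, 375]);
translate([444, 337, 197]) cube([208, 30, 28]);
translate([444, 625, 197]) cube([208, 30, 28]);
translate([414, 367, 197]) cube([30, 258, 28]);
translate([652, 367, 197]) cube([30, 258, 28]);


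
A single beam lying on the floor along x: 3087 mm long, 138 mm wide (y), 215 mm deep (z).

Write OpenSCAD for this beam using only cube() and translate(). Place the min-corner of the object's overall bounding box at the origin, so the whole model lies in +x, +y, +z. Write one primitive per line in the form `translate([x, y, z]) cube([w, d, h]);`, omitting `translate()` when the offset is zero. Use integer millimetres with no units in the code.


cube([3087, 138, 215]);


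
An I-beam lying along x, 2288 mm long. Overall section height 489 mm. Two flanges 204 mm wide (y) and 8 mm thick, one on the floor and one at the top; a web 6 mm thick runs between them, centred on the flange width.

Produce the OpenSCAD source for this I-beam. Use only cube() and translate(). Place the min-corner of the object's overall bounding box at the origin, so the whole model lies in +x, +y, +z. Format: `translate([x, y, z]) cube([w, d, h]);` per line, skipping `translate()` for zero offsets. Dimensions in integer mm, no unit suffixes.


cube([2288, 204, 8]);
translate([0, 99, 8]) cube([2288, 6, 473]);
translate([0, 0, 481]) cube([2288, 204, 8]);
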